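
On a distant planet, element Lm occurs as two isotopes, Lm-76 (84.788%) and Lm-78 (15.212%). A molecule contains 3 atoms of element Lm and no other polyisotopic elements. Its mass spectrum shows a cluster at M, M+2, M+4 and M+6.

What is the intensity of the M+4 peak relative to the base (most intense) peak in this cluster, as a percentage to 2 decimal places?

9.66%

(0.84788 + 0.15212)^3 gives M 0.6095, M+2 0.3281, M+4 0.0589, M+6 0.0035; the largest is M.
P(M) = C(3,0) × 0.84788^3 × 0.15212^0 = 1 × 0.60954135 × 1.0000 = 0.609541 (base)
P(M+4) = C(3,2) × 0.84788^1 × 0.15212^2 = 3 × 0.84788 × 0.02314049 = 0.058861
Relative intensity = 0.058861 / 0.609541 × 100 = 9.66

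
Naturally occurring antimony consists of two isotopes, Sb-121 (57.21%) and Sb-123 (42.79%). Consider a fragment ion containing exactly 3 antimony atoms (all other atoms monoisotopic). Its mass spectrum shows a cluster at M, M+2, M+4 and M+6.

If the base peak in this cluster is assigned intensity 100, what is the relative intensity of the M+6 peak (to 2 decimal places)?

18.65

Binomial terms of (0.5721 + 0.4279)^3: M 0.1872, M+2 0.4202, M+4 0.3143, M+6 0.0783 → M+2 is the base peak.
P(M+2) = C(3,1) × 0.5721^2 × 0.4279^1 = 3 × 0.32729841 × 0.4279 = 0.420153 (base)
P(M+6) = C(3,3) × 0.5721^0 × 0.4279^3 = 1 × 1.0000 × 0.07834781 = 0.078348
Relative intensity = 0.078348 / 0.420153 × 100 = 18.65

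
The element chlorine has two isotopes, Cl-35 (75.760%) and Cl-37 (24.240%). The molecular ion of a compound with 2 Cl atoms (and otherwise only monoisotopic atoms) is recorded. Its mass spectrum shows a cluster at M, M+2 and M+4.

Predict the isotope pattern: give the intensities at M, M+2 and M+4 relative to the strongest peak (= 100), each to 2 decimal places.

Expanding (0.75760 + 0.24240)^2:
P(M) = 0.75760^2 = 0.573958
P(M+2) = 2 × 0.75760^1 × 0.24240^1 = 0.367284
P(M+4) = 0.24240^2 = 0.058758
The M peak is largest (0.573958); scaling to 100 gives 100.00 : 63.99 : 10.24.

100.00 : 63.99 : 10.24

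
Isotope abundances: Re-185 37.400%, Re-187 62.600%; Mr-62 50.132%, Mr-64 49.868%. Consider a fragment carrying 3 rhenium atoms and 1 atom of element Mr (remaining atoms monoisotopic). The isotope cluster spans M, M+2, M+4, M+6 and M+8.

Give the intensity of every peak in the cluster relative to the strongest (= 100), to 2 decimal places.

Rhenium pattern (n=3): 0.05231362 : 0.26268713 : 0.43968487 : 0.24531438
Element Mr pattern (n=1): 0.50132 : 0.49868
Convolve the two distributions (both contribute in 2-u steps):
  M: 0.05231362×0.50132 = 0.026226
  M+2: 0.05231362×0.49868 + 0.26268713×0.50132 = 0.157778
  M+4: 0.26268713×0.49868 + 0.43968487×0.50132 = 0.351420
  M+6: 0.43968487×0.49868 + 0.24531438×0.50132 = 0.342243
  M+8: 0.24531438×0.49868 = 0.122333
Scale to base peak (0.351420) = 100: 7.46 : 44.90 : 100.00 : 97.39 : 34.81

7.46 : 44.90 : 100.00 : 97.39 : 34.81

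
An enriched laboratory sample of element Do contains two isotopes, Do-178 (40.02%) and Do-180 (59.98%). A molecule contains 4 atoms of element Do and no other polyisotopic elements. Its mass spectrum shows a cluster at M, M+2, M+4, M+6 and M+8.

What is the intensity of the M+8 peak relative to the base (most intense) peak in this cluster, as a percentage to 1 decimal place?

Binomial terms of (0.4002 + 0.5998)^4: M 0.0257, M+2 0.1538, M+4 0.3457, M+6 0.3454, M+8 0.1294 → M+4 is the base peak.
P(M+4) = C(4,2) × 0.4002^2 × 0.5998^2 = 6 × 0.16016004 × 0.35976004 = 0.345715 (base)
P(M+8) = C(4,4) × 0.4002^0 × 0.5998^4 = 1 × 1.0000 × 0.12942729 = 0.129427
Relative intensity = 0.129427 / 0.345715 × 100 = 37.4

37.4%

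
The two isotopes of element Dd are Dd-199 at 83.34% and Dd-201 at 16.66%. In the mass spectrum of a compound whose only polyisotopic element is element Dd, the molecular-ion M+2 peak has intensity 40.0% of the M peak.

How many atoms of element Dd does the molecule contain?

2

For n independent Dd atoms, I(M+2)/I(M) = n · (abundance Dd-201) / (abundance Dd-199) = n · 0.1666/0.8334.
n = 0.400 × 0.8334/0.1666 = 2.00 ≈ 2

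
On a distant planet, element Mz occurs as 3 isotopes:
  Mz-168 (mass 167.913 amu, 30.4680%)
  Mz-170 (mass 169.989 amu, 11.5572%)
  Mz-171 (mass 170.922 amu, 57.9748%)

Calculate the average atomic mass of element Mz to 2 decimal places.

169.90 amu

Ar = Σ fᵢ·mᵢ = 0.304680 × 167.913 + 0.115572 × 169.989 + 0.579748 × 170.922
= 51.1597 + 19.6460 + 99.0917 = 169.8974 amu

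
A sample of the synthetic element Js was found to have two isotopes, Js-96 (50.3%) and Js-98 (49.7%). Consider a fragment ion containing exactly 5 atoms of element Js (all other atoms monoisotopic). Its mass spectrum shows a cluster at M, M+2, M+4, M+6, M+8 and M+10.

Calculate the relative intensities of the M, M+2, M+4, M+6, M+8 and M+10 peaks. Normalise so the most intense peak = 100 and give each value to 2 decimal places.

10.24 : 50.60 : 100.00 : 98.81 : 48.81 : 9.65

The 5 Js atoms are independent, so intensities follow the terms of (0.503 + 0.497)^5.
P(M) = 0.503^5 = 0.032199
P(M+2) = 5 × 0.503^4 × 0.497^1 = 0.159074
P(M+4) = 10 × 0.503^3 × 0.497^2 = 0.314352
P(M+6) = 10 × 0.503^2 × 0.497^3 = 0.310603
P(M+8) = 5 × 0.503^1 × 0.497^4 = 0.153449
P(M+10) = 0.497^5 = 0.030324
The M+4 peak is largest (0.314352); scaling to 100 gives 10.24 : 50.60 : 100.00 : 98.81 : 48.81 : 9.65.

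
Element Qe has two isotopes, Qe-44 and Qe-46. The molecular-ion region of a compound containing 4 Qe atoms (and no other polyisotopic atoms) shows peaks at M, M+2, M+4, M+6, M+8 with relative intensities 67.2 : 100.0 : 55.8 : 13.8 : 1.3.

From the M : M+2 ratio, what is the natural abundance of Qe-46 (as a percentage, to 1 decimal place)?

Write p for the Qe-44 fraction. I(M+2)/I(M) = [C(4,1)·p^3·(1−p)] / p^4 = 4·(1−p)/p = 100.0/67.2 = 1.4881
(1−p)/p = 1.4881/4 = 0.3720  ⇒  p = 1/(1 + 0.3720) = 0.7289
Qe-44: 72.9%, Qe-46: 27.1%.

27.1%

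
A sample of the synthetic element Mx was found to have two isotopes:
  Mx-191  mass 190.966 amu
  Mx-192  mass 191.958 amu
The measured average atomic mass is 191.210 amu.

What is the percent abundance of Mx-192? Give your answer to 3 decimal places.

24.597%

With x = fraction of Mx-191 (so Mx-192 is 1 − x):
190.966·x + 191.958·(1 − x) = 191.210
(190.966 − 191.958)·x = 191.210 − 191.958
x = -0.748 / -0.992 = 0.75403 → 75.403% Mx-191, 24.597% Mx-192.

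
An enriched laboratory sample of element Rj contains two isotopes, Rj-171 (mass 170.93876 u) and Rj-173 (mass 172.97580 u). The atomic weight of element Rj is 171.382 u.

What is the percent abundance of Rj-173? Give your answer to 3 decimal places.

21.759%

Writing the weighted mean with unknown fraction x of Rj-171:
170.93876·x + 172.97580·(1 − x) = 171.382
(170.93876 − 172.97580)·x = 171.382 − 172.97580
x = -1.59380 / -2.03704 = 0.78241 → 78.241% Rj-171, 21.759% Rj-173.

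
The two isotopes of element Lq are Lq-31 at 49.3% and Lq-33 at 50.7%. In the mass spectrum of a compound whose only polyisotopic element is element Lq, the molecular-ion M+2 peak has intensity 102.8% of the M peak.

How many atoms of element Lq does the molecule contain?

1

For n independent Lq atoms, I(M+2)/I(M) = n · (abundance Lq-33) / (abundance Lq-31) = n · 0.507/0.493.
n = 1.028 × 0.493/0.507 = 1.00 ≈ 1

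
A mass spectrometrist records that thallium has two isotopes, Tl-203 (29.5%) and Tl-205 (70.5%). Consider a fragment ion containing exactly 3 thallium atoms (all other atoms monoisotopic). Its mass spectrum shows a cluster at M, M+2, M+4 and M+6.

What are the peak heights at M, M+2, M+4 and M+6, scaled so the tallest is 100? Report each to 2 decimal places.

5.84 : 41.84 : 100.00 : 79.66

The 3 Tl atoms are independent, so intensities follow the terms of (0.295 + 0.705)^3.
P(M) = 0.295^3 = 0.025672
P(M+2) = 3 × 0.295^2 × 0.705^1 = 0.184058
P(M+4) = 3 × 0.295^1 × 0.705^2 = 0.439867
P(M+6) = 0.705^3 = 0.350403
The M+4 peak is largest (0.439867); scaling to 100 gives 5.84 : 41.84 : 100.00 : 79.66.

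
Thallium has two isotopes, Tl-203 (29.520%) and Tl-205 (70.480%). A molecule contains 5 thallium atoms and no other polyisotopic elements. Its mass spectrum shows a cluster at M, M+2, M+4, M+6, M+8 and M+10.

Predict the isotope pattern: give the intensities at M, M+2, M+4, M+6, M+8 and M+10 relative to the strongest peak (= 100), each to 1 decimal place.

0.6 : 7.3 : 35.1 : 83.8 : 100.0 : 47.8

The 5 Tl atoms are independent, so intensities follow the terms of (0.29520 + 0.70480)^5.
P(M) = 0.29520^5 = 0.002242
P(M+2) = 5 × 0.29520^4 × 0.70480^1 = 0.026761
P(M+4) = 10 × 0.29520^3 × 0.70480^2 = 0.127785
P(M+6) = 10 × 0.29520^2 × 0.70480^3 = 0.305092
P(M+8) = 5 × 0.29520^1 × 0.70480^4 = 0.364208
P(M+10) = 0.70480^5 = 0.173912
The M+8 peak is largest (0.364208); scaling to 100 gives 0.6 : 7.3 : 35.1 : 83.8 : 100.0 : 47.8.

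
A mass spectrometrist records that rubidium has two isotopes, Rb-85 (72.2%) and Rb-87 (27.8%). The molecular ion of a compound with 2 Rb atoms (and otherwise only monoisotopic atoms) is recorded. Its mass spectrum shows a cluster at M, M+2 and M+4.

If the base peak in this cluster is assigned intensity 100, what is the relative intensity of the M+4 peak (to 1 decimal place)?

(0.722 + 0.278)^2 gives M 0.5213, M+2 0.4014, M+4 0.0773; the largest is M.
P(M) = C(2,0) × 0.722^2 × 0.278^0 = 1 × 0.521284 × 1.0000 = 0.521284 (base)
P(M+4) = C(2,2) × 0.722^0 × 0.278^2 = 1 × 1.0000 × 0.077284 = 0.077284
Relative intensity = 0.077284 / 0.521284 × 100 = 14.8

14.8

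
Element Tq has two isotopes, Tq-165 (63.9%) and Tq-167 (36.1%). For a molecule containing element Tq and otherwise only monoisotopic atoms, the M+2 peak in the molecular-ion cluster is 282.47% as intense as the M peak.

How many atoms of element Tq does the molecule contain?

The M+2/M ratio from n Tq atoms is n · q/p = n · 0.361/0.639.
n = 2.8247 × 0.639/0.361 = 5.00 ≈ 5

5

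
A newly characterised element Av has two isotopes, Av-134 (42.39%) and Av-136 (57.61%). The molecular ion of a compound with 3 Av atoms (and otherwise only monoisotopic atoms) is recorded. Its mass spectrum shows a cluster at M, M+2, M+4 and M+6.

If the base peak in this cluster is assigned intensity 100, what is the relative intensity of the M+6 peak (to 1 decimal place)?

45.3

Binomial terms of (0.4239 + 0.5761)^3: M 0.0762, M+2 0.3106, M+4 0.4221, M+6 0.1912 → M+4 is the base peak.
P(M+4) = C(3,2) × 0.4239^1 × 0.5761^2 = 3 × 0.4239 × 0.33189121 = 0.422066 (base)
P(M+6) = C(3,3) × 0.4239^0 × 0.5761^3 = 1 × 1.0000 × 0.19120253 = 0.191203
Relative intensity = 0.191203 / 0.422066 × 100 = 45.3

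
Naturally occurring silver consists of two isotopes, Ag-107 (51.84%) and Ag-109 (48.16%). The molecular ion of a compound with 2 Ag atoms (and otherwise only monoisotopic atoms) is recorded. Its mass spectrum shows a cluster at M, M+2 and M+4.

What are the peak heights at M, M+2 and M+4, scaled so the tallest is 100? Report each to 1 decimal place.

Expanding (0.5184 + 0.4816)^2:
P(M) = 0.5184^2 = 0.268739
P(M+2) = 2 × 0.5184^1 × 0.4816^1 = 0.499323
P(M+4) = 0.4816^2 = 0.231939
The M+2 peak is largest (0.499323); scaling to 100 gives 53.8 : 100.0 : 46.5.

53.8 : 100.0 : 46.5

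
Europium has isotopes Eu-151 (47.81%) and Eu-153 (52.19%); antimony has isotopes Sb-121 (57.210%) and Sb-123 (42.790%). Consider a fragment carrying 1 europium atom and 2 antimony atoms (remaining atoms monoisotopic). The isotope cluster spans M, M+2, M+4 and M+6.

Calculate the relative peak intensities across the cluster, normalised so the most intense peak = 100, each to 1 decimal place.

Europium pattern (n=1): 0.4781 : 0.5219
Antimony pattern (n=2): 0.32729841 : 0.48960318 : 0.18309841
Convolve the two distributions (both contribute in 2-u steps):
  M: 0.4781×0.32729841 = 0.156481
  M+2: 0.4781×0.48960318 + 0.5219×0.32729841 = 0.404896
  M+4: 0.4781×0.18309841 + 0.5219×0.48960318 = 0.343063
  M+6: 0.5219×0.18309841 = 0.095559
Scale to base peak (0.404896) = 100: 38.6 : 100.0 : 84.7 : 23.6

38.6 : 100.0 : 84.7 : 23.6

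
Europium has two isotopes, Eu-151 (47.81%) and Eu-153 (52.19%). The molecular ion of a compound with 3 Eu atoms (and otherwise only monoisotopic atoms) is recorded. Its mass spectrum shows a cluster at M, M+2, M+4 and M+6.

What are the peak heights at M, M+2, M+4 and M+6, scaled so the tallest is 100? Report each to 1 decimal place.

28.0 : 91.6 : 100.0 : 36.4

Each Eu atom is independently Eu-151 (p = 0.4781) or Eu-153 (q = 0.5219); the cluster is the binomial expansion (p + q)^3.
P(M) = 0.4781^3 = 0.109284
P(M+2) = 3 × 0.4781^2 × 0.5219^1 = 0.357887
P(M+4) = 3 × 0.4781^1 × 0.5219^2 = 0.390674
P(M+6) = 0.5219^3 = 0.142155
The M+4 peak is largest (0.390674); scaling to 100 gives 28.0 : 91.6 : 100.0 : 36.4.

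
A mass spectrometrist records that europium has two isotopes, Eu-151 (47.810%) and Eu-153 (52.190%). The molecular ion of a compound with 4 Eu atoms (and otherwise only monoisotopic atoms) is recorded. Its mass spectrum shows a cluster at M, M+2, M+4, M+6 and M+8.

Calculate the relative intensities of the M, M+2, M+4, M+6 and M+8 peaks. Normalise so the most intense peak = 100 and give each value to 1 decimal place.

The 4 Eu atoms are independent, so intensities follow the terms of (0.47810 + 0.52190)^4.
P(M) = 0.47810^4 = 0.052249
P(M+2) = 4 × 0.47810^3 × 0.52190^1 = 0.228141
P(M+4) = 6 × 0.47810^2 × 0.52190^2 = 0.373563
P(M+6) = 4 × 0.47810^1 × 0.52190^3 = 0.271857
P(M+8) = 0.52190^4 = 0.074191
The M+4 peak is largest (0.373563); scaling to 100 gives 14.0 : 61.1 : 100.0 : 72.8 : 19.9.

14.0 : 61.1 : 100.0 : 72.8 : 19.9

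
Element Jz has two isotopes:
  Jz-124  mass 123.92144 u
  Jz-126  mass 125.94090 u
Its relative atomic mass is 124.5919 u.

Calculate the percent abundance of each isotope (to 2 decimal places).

Jz-124: 66.80%, Jz-126: 33.20%

Writing the weighted mean with unknown fraction x of Jz-124:
123.92144·x + 125.94090·(1 − x) = 124.5919
(123.92144 − 125.94090)·x = 124.5919 − 125.94090
x = -1.34900 / -2.01946 = 0.66800 → 66.80% Jz-124, 33.20% Jz-126.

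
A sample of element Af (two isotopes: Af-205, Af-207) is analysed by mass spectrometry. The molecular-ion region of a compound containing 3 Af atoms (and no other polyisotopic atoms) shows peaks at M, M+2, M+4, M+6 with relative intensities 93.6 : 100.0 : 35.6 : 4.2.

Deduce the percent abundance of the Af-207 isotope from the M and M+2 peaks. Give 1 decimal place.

If p is the fraction of Af that is Af-205, then I(M+2)/I(M) = [C(3,1)·p^2·(1−p)] / p^3 = 3·(1−p)/p = 100.0/93.6 = 1.0684
(1−p)/p = 1.0684/3 = 0.3561  ⇒  p = 1/(1 + 0.3561) = 0.7374
Af-205: 73.7%, Af-207: 26.3%.

26.3%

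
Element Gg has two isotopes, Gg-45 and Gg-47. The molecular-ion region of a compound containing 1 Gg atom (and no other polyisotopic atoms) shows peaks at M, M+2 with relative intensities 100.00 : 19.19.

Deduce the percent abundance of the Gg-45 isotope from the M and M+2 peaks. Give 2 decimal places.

83.90%

Let p = fractional abundance of Gg-45. I(M+2)/I(M) = [C(1,1)·p^0·(1−p)] / p^1 = 1·(1−p)/p = 19.19/100.00 = 0.1919
(1−p)/p = 0.1919/1 = 0.1919  ⇒  p = 1/(1 + 0.1919) = 0.8390
Gg-45: 83.90%, Gg-47: 16.10%.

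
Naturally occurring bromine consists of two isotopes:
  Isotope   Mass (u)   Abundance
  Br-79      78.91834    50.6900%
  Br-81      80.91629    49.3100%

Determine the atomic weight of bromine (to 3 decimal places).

79.904 u

Ar = Σ fᵢ·mᵢ = 0.506900 × 78.91834 + 0.493100 × 80.91629
= 40.003707 + 39.899823 = 79.903530 u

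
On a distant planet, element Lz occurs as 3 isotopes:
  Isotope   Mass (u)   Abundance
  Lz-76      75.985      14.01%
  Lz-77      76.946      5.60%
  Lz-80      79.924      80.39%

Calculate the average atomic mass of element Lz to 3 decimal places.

79.205 u

Ar = Σ fᵢ·mᵢ = 0.1401 × 75.985 + 0.0560 × 76.946 + 0.8039 × 79.924
= 10.6455 + 4.3090 + 64.2509 = 79.2054 u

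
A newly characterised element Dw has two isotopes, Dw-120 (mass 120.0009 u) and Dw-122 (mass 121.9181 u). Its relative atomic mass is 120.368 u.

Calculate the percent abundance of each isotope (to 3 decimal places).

Dw-120: 80.852%, Dw-122: 19.148%

Let x be the fractional abundance of Dw-120; then Dw-122 has abundance 1 − x.
120.0009·x + 121.9181·(1 − x) = 120.368
(120.0009 − 121.9181)·x = 120.368 − 121.9181
x = -1.5501 / -1.9172 = 0.80852 → 80.852% Dw-120, 19.148% Dw-122.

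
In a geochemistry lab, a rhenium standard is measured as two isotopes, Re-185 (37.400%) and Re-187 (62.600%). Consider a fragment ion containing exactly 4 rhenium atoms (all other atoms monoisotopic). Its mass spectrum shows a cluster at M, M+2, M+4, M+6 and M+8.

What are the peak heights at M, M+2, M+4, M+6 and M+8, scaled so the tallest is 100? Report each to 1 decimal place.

5.3 : 35.7 : 89.6 : 100.0 : 41.8

Each Re atom is independently Re-185 (p = 0.37400) or Re-187 (q = 0.62600); the cluster is the binomial expansion (p + q)^4.
P(M) = 0.37400^4 = 0.019565
P(M+2) = 4 × 0.37400^3 × 0.62600^1 = 0.130993
P(M+4) = 6 × 0.37400^2 × 0.62600^2 = 0.328884
P(M+6) = 4 × 0.37400^1 × 0.62600^3 = 0.366990
P(M+8) = 0.62600^4 = 0.153567
The M+6 peak is largest (0.366990); scaling to 100 gives 5.3 : 35.7 : 89.6 : 100.0 : 41.8.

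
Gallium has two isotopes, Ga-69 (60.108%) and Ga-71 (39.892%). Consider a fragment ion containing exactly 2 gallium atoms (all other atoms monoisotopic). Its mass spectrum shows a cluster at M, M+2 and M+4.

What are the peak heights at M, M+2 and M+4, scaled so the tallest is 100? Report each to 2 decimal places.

Each Ga atom is independently Ga-69 (p = 0.60108) or Ga-71 (q = 0.39892); the cluster is the binomial expansion (p + q)^2.
P(M) = 0.60108^2 = 0.361297
P(M+2) = 2 × 0.60108^1 × 0.39892^1 = 0.479566
P(M+4) = 0.39892^2 = 0.159137
The M+2 peak is largest (0.479566); scaling to 100 gives 75.34 : 100.00 : 33.18.

75.34 : 100.00 : 33.18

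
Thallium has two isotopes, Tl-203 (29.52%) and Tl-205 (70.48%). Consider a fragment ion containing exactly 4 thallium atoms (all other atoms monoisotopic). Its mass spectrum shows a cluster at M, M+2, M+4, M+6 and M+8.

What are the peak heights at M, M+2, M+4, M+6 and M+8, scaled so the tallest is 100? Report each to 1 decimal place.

Each Tl atom is independently Tl-203 (p = 0.2952) or Tl-205 (q = 0.7048); the cluster is the binomial expansion (p + q)^4.
P(M) = 0.2952^4 = 0.007594
P(M+2) = 4 × 0.2952^3 × 0.7048^1 = 0.072523
P(M+4) = 6 × 0.2952^2 × 0.7048^2 = 0.259726
P(M+6) = 4 × 0.2952^1 × 0.7048^3 = 0.413403
P(M+8) = 0.7048^4 = 0.246754
The M+6 peak is largest (0.413403); scaling to 100 gives 1.8 : 17.5 : 62.8 : 100.0 : 59.7.

1.8 : 17.5 : 62.8 : 100.0 : 59.7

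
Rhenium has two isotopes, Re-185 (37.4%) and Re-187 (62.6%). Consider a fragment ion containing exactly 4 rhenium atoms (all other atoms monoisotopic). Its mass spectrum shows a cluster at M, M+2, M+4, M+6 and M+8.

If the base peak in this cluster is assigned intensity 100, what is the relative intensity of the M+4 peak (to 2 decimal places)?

89.62

Binomial terms of (0.374 + 0.626)^4: M 0.0196, M+2 0.1310, M+4 0.3289, M+6 0.3670, M+8 0.1536 → M+6 is the base peak.
P(M+6) = C(4,3) × 0.374^1 × 0.626^3 = 4 × 0.3740 × 0.24531438 = 0.366990 (base)
P(M+4) = C(4,2) × 0.374^2 × 0.626^2 = 6 × 0.139876 × 0.391876 = 0.328884
Relative intensity = 0.328884 / 0.366990 × 100 = 89.62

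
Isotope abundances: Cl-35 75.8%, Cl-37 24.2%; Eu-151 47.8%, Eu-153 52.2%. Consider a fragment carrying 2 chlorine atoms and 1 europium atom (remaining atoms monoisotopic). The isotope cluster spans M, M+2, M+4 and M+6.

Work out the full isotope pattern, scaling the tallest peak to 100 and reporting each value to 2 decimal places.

Chlorine pattern (n=2): 0.574564 : 0.366872 : 0.058564
Europium pattern (n=1): 0.4780 : 0.5220
Convolve the two distributions (both contribute in 2-u steps):
  M: 0.574564×0.4780 = 0.274642
  M+2: 0.574564×0.5220 + 0.366872×0.4780 = 0.475287
  M+4: 0.366872×0.5220 + 0.058564×0.4780 = 0.219501
  M+6: 0.058564×0.5220 = 0.030570
Scale to base peak (0.475287) = 100: 57.78 : 100.00 : 46.18 : 6.43

57.78 : 100.00 : 46.18 : 6.43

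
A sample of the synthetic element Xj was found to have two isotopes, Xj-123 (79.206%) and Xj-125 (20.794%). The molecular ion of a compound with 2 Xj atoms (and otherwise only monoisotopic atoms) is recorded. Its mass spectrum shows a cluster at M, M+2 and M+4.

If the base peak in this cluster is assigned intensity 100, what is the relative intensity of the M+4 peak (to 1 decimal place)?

(0.79206 + 0.20794)^2 gives M 0.6274, M+2 0.3294, M+4 0.0432; the largest is M.
P(M) = C(2,0) × 0.79206^2 × 0.20794^0 = 1 × 0.62735904 × 1.0000 = 0.627359 (base)
P(M+4) = C(2,2) × 0.79206^0 × 0.20794^2 = 1 × 1.0000 × 0.04323904 = 0.043239
Relative intensity = 0.043239 / 0.627359 × 100 = 6.9

6.9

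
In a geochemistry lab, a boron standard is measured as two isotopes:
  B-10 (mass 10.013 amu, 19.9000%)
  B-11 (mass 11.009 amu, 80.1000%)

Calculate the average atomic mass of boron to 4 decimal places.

10.8108 amu

Ar = Σ fᵢ·mᵢ = 0.199000 × 10.013 + 0.801000 × 11.009
= 1.99259 + 8.81821 = 10.81080 amu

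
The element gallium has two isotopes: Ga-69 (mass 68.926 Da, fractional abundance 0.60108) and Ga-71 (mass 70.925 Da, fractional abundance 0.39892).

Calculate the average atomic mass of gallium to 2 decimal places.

Ar = Σ fᵢ·mᵢ = 0.60108 × 68.926 + 0.39892 × 70.925
= 41.4300 + 28.2934 = 69.7234 Da

69.72 Da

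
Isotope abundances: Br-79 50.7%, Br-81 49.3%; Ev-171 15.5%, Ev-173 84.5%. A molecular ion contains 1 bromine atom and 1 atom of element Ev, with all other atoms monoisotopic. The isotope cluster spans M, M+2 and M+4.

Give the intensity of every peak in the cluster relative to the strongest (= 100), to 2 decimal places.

Bromine pattern (n=1): 0.5070 : 0.4930
Element Ev pattern (n=1): 0.1550 : 0.8450
Convolve the two distributions (both contribute in 2-u steps):
  M: 0.5070×0.1550 = 0.078585
  M+2: 0.5070×0.8450 + 0.4930×0.1550 = 0.504830
  M+4: 0.4930×0.8450 = 0.416585
Scale to base peak (0.504830) = 100: 15.57 : 100.00 : 82.52

15.57 : 100.00 : 82.52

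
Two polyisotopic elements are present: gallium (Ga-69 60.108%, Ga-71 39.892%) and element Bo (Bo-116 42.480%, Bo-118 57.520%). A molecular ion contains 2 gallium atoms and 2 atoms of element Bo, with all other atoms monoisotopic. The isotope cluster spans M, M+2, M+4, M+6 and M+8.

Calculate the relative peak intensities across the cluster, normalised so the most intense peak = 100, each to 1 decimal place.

Gallium pattern (n=2): 0.36129717 : 0.47956567 : 0.15913717
Element Bo pattern (n=2): 0.18045504 : 0.48868992 : 0.33085504
Convolve the two distributions (both contribute in 2-u steps):
  M: 0.36129717×0.18045504 = 0.065198
  M+2: 0.36129717×0.48868992 + 0.47956567×0.18045504 = 0.263102
  M+4: 0.36129717×0.33085504 + 0.47956567×0.48868992 + 0.15913717×0.18045504 = 0.382613
  M+6: 0.47956567×0.33085504 + 0.15913717×0.48868992 = 0.236435
  M+8: 0.15913717×0.33085504 = 0.052651
Scale to base peak (0.382613) = 100: 17.0 : 68.8 : 100.0 : 61.8 : 13.8

17.0 : 68.8 : 100.0 : 61.8 : 13.8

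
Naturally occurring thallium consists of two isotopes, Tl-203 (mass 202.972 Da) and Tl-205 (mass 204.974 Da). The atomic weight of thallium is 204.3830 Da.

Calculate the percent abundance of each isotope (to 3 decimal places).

With x = fraction of Tl-203 (so Tl-205 is 1 − x):
202.972·x + 204.974·(1 − x) = 204.3830
(202.972 − 204.974)·x = 204.3830 − 204.974
x = -0.5910 / -2.002 = 0.29520 → 29.520% Tl-203, 70.480% Tl-205.

Tl-203: 29.520%, Tl-205: 70.480%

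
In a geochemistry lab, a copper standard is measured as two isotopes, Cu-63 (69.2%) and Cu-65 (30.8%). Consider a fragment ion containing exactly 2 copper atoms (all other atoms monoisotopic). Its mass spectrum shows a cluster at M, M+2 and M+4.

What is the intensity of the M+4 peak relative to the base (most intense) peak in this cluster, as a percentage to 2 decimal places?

Binomial terms of (0.692 + 0.308)^2: M 0.4789, M+2 0.4263, M+4 0.0949 → M is the base peak.
P(M) = C(2,0) × 0.692^2 × 0.308^0 = 1 × 0.478864 × 1.0000 = 0.478864 (base)
P(M+4) = C(2,2) × 0.692^0 × 0.308^2 = 1 × 1.0000 × 0.094864 = 0.094864
Relative intensity = 0.094864 / 0.478864 × 100 = 19.81

19.81%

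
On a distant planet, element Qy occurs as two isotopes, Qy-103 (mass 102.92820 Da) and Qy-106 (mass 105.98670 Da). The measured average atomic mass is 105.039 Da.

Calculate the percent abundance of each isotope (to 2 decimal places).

Qy-103: 30.99%, Qy-106: 69.01%

Writing the weighted mean with unknown fraction x of Qy-103:
102.92820·x + 105.98670·(1 − x) = 105.039
(102.92820 − 105.98670)·x = 105.039 − 105.98670
x = -0.94770 / -3.05850 = 0.30986 → 30.99% Qy-103, 69.01% Qy-106.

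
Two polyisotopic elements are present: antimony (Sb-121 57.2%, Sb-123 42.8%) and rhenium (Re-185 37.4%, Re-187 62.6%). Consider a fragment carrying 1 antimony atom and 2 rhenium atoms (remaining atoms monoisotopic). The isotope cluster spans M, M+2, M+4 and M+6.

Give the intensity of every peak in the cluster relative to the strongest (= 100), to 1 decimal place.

18.8 : 77.2 : 100.0 : 39.5

Antimony pattern (n=1): 0.5720 : 0.4280
Rhenium pattern (n=2): 0.139876 : 0.468248 : 0.391876
Convolve the two distributions (both contribute in 2-u steps):
  M: 0.5720×0.139876 = 0.080009
  M+2: 0.5720×0.468248 + 0.4280×0.139876 = 0.327705
  M+4: 0.5720×0.391876 + 0.4280×0.468248 = 0.424563
  M+6: 0.4280×0.391876 = 0.167723
Scale to base peak (0.424563) = 100: 18.8 : 77.2 : 100.0 : 39.5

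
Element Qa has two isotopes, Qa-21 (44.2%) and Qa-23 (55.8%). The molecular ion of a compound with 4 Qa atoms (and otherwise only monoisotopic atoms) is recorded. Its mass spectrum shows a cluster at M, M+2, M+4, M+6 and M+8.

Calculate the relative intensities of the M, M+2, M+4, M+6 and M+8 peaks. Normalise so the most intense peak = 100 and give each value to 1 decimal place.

10.5 : 52.8 : 100.0 : 84.2 : 26.6

The 4 Qa atoms are independent, so intensities follow the terms of (0.442 + 0.558)^4.
P(M) = 0.442^4 = 0.038167
P(M+2) = 4 × 0.442^3 × 0.558^1 = 0.192735
P(M+4) = 6 × 0.442^2 × 0.558^2 = 0.364976
P(M+6) = 4 × 0.442^1 × 0.558^3 = 0.307174
P(M+8) = 0.558^4 = 0.096948
The M+4 peak is largest (0.364976); scaling to 100 gives 10.5 : 52.8 : 100.0 : 84.2 : 26.6.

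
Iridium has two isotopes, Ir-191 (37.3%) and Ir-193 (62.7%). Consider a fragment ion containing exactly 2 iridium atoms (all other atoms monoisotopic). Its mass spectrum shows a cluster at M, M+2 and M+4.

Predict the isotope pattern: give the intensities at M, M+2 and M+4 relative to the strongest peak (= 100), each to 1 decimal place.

29.7 : 100.0 : 84.0

Each Ir atom is independently Ir-191 (p = 0.373) or Ir-193 (q = 0.627); the cluster is the binomial expansion (p + q)^2.
P(M) = 0.373^2 = 0.139129
P(M+2) = 2 × 0.373^1 × 0.627^1 = 0.467742
P(M+4) = 0.627^2 = 0.393129
The M+2 peak is largest (0.467742); scaling to 100 gives 29.7 : 100.0 : 84.0.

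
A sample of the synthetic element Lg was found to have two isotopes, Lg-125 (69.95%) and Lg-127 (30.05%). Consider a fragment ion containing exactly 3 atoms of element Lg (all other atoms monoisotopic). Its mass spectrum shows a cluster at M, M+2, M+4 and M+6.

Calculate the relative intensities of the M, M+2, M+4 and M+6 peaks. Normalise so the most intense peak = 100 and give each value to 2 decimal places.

77.59 : 100.00 : 42.96 : 6.15

Each Lg atom is independently Lg-125 (p = 0.6995) or Lg-127 (q = 0.3005); the cluster is the binomial expansion (p + q)^3.
P(M) = 0.6995^3 = 0.342266
P(M+2) = 3 × 0.6995^2 × 0.3005^1 = 0.441104
P(M+4) = 3 × 0.6995^1 × 0.3005^2 = 0.189495
P(M+6) = 0.3005^3 = 0.027135
The M+2 peak is largest (0.441104); scaling to 100 gives 77.59 : 100.00 : 42.96 : 6.15.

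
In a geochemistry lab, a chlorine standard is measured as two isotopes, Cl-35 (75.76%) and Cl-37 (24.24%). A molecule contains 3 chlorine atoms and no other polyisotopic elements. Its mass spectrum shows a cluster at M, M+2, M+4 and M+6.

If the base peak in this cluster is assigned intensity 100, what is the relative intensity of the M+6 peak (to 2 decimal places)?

3.28

Term probabilities: M 0.4348, M+2 0.4174, M+4 0.1335, M+6 0.0142. Base peak = M.
P(M) = C(3,0) × 0.7576^3 × 0.2424^0 = 1 × 0.4348304 × 1.0000 = 0.434830 (base)
P(M+6) = C(3,3) × 0.7576^0 × 0.2424^3 = 1 × 1.0000 × 0.01424288 = 0.014243
Relative intensity = 0.014243 / 0.434830 × 100 = 3.28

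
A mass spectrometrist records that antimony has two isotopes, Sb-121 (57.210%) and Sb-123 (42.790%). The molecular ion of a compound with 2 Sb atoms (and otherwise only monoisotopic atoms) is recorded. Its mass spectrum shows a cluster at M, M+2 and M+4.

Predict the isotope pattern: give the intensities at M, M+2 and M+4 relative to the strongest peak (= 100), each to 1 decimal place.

66.8 : 100.0 : 37.4

Each Sb atom is independently Sb-121 (p = 0.57210) or Sb-123 (q = 0.42790); the cluster is the binomial expansion (p + q)^2.
P(M) = 0.57210^2 = 0.327298
P(M+2) = 2 × 0.57210^1 × 0.42790^1 = 0.489603
P(M+4) = 0.42790^2 = 0.183098
The M+2 peak is largest (0.489603); scaling to 100 gives 66.8 : 100.0 : 37.4.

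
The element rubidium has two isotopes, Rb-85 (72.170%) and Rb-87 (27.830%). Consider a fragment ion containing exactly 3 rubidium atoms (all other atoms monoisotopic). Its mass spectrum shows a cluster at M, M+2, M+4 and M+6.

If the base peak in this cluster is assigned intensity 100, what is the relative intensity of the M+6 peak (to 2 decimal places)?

4.96

(0.72170 + 0.27830)^3 gives M 0.3759, M+2 0.4349, M+4 0.1677, M+6 0.0216; the largest is M+2.
P(M+2) = C(3,1) × 0.72170^2 × 0.27830^1 = 3 × 0.52085089 × 0.2783 = 0.434858 (base)
P(M+6) = C(3,3) × 0.72170^0 × 0.27830^3 = 1 × 1.0000 × 0.02155458 = 0.021555
Relative intensity = 0.021555 / 0.434858 × 100 = 4.96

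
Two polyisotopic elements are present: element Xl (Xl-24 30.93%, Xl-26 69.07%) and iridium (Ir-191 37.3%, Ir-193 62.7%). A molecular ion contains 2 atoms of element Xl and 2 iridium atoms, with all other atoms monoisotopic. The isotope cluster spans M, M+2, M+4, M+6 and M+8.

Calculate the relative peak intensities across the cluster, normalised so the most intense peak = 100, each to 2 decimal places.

3.40 : 26.64 : 77.68 : 100.00 : 47.95

Element Xl pattern (n=2): 0.09566649 : 0.42726702 : 0.47706649
Iridium pattern (n=2): 0.139129 : 0.467742 : 0.393129
Convolve the two distributions (both contribute in 2-u steps):
  M: 0.09566649×0.139129 = 0.013310
  M+2: 0.09566649×0.467742 + 0.42726702×0.139129 = 0.104192
  M+4: 0.09566649×0.393129 + 0.42726702×0.467742 + 0.47706649×0.139129 = 0.303834
  M+6: 0.42726702×0.393129 + 0.47706649×0.467742 = 0.391115
  M+8: 0.47706649×0.393129 = 0.187549
Scale to base peak (0.391115) = 100: 3.40 : 26.64 : 77.68 : 100.00 : 47.95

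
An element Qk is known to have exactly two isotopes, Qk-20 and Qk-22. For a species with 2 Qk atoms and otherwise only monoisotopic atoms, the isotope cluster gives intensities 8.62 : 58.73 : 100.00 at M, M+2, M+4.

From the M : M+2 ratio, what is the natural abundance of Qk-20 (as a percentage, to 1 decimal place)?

Let p = fractional abundance of Qk-20. I(M+2)/I(M) = [C(2,1)·p^1·(1−p)] / p^2 = 2·(1−p)/p = 58.73/8.62 = 6.8132
(1−p)/p = 6.8132/2 = 3.4066  ⇒  p = 1/(1 + 3.4066) = 0.2269
Qk-20: 22.7%, Qk-22: 77.3%.

22.7%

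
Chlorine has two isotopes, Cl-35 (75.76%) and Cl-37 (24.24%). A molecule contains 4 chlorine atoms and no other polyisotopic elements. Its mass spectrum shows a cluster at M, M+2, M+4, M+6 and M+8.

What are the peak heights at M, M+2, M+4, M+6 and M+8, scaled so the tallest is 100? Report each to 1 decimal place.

78.1 : 100.0 : 48.0 : 10.2 : 0.8

The 4 Cl atoms are independent, so intensities follow the terms of (0.7576 + 0.2424)^4.
P(M) = 0.7576^4 = 0.329428
P(M+2) = 4 × 0.7576^3 × 0.2424^1 = 0.421612
P(M+4) = 6 × 0.7576^2 × 0.2424^2 = 0.202347
P(M+6) = 4 × 0.7576^1 × 0.2424^3 = 0.043162
P(M+8) = 0.2424^4 = 0.003452
The M+2 peak is largest (0.421612); scaling to 100 gives 78.1 : 100.0 : 48.0 : 10.2 : 0.8.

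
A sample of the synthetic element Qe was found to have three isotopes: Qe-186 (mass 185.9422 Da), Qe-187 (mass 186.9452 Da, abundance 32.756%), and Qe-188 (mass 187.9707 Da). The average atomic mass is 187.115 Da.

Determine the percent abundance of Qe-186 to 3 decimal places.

25.624%

Let x and y be the fractions of Qe-186 and Qe-188. Then x + y = 1 − 0.32756 = 0.67244 and 185.9422x + 187.9707y = 187.115 − 0.32756×186.9452 = 125.879230288.
Substituting: 185.9422x + 187.9707(0.67244 − x) = 125.879230288
(185.9422 − 187.9707)x = -0.51978722  ⇒  x = 0.25624, y = 0.41620
Qe-186: 25.624%, Qe-188: 41.620%.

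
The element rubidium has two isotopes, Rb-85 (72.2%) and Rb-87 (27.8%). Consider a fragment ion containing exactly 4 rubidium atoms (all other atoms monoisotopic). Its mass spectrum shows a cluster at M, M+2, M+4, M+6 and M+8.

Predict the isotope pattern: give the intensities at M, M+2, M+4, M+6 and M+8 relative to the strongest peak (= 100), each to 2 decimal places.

Expanding (0.722 + 0.278)^4:
P(M) = 0.722^4 = 0.271737
P(M+2) = 4 × 0.722^3 × 0.278^1 = 0.418520
P(M+4) = 6 × 0.722^2 × 0.278^2 = 0.241721
P(M+6) = 4 × 0.722^1 × 0.278^3 = 0.062049
P(M+8) = 0.278^4 = 0.005973
The M+2 peak is largest (0.418520); scaling to 100 gives 64.93 : 100.00 : 57.76 : 14.83 : 1.43.

64.93 : 100.00 : 57.76 : 14.83 : 1.43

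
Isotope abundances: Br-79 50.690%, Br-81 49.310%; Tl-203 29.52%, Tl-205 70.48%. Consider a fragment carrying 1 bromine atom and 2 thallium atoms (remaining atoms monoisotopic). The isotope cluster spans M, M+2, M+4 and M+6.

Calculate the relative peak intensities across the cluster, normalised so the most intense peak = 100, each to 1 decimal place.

Bromine pattern (n=1): 0.5069 : 0.4931
Thallium pattern (n=2): 0.08714304 : 0.41611392 : 0.49674304
Convolve the two distributions (both contribute in 2-u steps):
  M: 0.5069×0.08714304 = 0.044173
  M+2: 0.5069×0.41611392 + 0.4931×0.08714304 = 0.253898
  M+4: 0.5069×0.49674304 + 0.4931×0.41611392 = 0.456985
  M+6: 0.4931×0.49674304 = 0.244944
Scale to base peak (0.456985) = 100: 9.7 : 55.6 : 100.0 : 53.6

9.7 : 55.6 : 100.0 : 53.6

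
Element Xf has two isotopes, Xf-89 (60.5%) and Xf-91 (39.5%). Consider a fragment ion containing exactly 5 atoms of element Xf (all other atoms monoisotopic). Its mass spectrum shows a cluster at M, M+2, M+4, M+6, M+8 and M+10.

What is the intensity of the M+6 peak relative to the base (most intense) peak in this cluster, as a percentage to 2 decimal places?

Binomial terms of (0.605 + 0.395)^5: M 0.0811, M+2 0.2646, M+4 0.3455, M+6 0.2256, M+8 0.0736, M+10 0.0096 → M+4 is the base peak.
P(M+4) = C(5,2) × 0.605^3 × 0.395^2 = 10 × 0.22144512 × 0.156025 = 0.345510 (base)
P(M+6) = C(5,3) × 0.605^2 × 0.395^3 = 10 × 0.366025 × 0.06162988 = 0.225581
Relative intensity = 0.225581 / 0.345510 × 100 = 65.29

65.29%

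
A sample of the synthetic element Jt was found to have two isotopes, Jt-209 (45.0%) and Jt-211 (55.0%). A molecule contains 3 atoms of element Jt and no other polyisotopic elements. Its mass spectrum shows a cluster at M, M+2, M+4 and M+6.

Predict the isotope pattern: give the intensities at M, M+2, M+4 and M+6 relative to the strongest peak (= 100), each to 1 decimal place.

The 3 Jt atoms are independent, so intensities follow the terms of (0.450 + 0.550)^3.
P(M) = 0.450^3 = 0.091125
P(M+2) = 3 × 0.450^2 × 0.550^1 = 0.334125
P(M+4) = 3 × 0.450^1 × 0.550^2 = 0.408375
P(M+6) = 0.550^3 = 0.166375
The M+4 peak is largest (0.408375); scaling to 100 gives 22.3 : 81.8 : 100.0 : 40.7.

22.3 : 81.8 : 100.0 : 40.7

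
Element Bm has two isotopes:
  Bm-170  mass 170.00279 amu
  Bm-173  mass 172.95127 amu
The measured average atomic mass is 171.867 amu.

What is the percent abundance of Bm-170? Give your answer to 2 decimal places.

Let x be the fractional abundance of Bm-170; then Bm-173 has abundance 1 − x.
170.00279·x + 172.95127·(1 − x) = 171.867
(170.00279 − 172.95127)·x = 171.867 − 172.95127
x = -1.08427 / -2.94848 = 0.36774 → 36.77% Bm-170, 63.23% Bm-173.

36.77%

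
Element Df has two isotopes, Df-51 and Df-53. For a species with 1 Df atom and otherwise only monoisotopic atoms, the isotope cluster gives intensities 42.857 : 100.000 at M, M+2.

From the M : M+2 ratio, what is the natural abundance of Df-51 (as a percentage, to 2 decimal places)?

30.00%

Let p = fractional abundance of Df-51. I(M+2)/I(M) = [C(1,1)·p^0·(1−p)] / p^1 = 1·(1−p)/p = 100.000/42.857 = 2.3333
(1−p)/p = 2.3333/1 = 2.3333  ⇒  p = 1/(1 + 2.3333) = 0.3000
Df-51: 30.00%, Df-53: 70.00%.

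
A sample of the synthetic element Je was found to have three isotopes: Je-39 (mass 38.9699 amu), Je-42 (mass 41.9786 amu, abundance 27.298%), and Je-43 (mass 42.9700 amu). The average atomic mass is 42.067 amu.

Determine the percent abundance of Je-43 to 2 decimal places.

The remaining 72.702% is split between Je-39 (fraction x) and Je-43 (fraction 0.72702 − x).
Substituting: 38.9699x + 42.9700(0.72702 − x) = 30.607681772
(38.9699 − 42.9700)x = -0.632367628  ⇒  x = 0.15809, y = 0.56893
Je-39: 15.81%, Je-43: 56.89%.

56.89%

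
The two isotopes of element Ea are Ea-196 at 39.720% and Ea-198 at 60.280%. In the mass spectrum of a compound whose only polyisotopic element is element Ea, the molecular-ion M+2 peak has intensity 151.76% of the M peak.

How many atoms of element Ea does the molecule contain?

The M+2/M ratio from n Ea atoms is n · q/p = n · 0.60280/0.39720.
n = 1.5176 × 0.39720/0.60280 = 1.00 ≈ 1

1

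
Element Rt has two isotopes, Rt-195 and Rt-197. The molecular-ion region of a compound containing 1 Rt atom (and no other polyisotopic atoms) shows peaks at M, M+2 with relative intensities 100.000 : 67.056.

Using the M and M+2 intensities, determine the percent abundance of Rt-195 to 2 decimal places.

If p is the fraction of Rt that is Rt-195, then I(M+2)/I(M) = [C(1,1)·p^0·(1−p)] / p^1 = 1·(1−p)/p = 67.056/100.000 = 0.6706
(1−p)/p = 0.6706/1 = 0.6706  ⇒  p = 1/(1 + 0.6706) = 0.5986
Rt-195: 59.86%, Rt-197: 40.14%.

59.86%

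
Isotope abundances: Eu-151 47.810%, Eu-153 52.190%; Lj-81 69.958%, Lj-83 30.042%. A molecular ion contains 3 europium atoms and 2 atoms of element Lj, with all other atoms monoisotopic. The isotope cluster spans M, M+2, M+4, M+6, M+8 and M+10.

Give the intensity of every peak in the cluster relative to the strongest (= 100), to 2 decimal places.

Europium pattern (n=3): 0.10928391 : 0.3578871 : 0.39067407 : 0.14215492
Element Lj pattern (n=2): 0.48941218 : 0.42033565 : 0.09025218
Convolve the two distributions (both contribute in 2-u steps):
  M: 0.10928391×0.48941218 = 0.053485
  M+2: 0.10928391×0.42033565 + 0.3578871×0.48941218 = 0.221090
  M+4: 0.10928391×0.09025218 + 0.3578871×0.42033565 + 0.39067407×0.48941218 = 0.351496
  M+6: 0.3578871×0.09025218 + 0.39067407×0.42033565 + 0.14215492×0.48941218 = 0.266087
  M+8: 0.39067407×0.09025218 + 0.14215492×0.42033565 = 0.095012
  M+10: 0.14215492×0.09025218 = 0.012830
Scale to base peak (0.351496) = 100: 15.22 : 62.90 : 100.00 : 75.70 : 27.03 : 3.65

15.22 : 62.90 : 100.00 : 75.70 : 27.03 : 3.65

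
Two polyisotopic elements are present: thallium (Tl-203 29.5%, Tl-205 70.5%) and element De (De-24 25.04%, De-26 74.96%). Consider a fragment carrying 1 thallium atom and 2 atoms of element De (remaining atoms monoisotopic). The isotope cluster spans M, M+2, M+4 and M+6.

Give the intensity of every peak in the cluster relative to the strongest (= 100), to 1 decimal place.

4.3 : 36.0 : 100.0 : 92.0

Thallium pattern (n=1): 0.2950 : 0.7050
Element De pattern (n=2): 0.06270016 : 0.37539968 : 0.56190016
Convolve the two distributions (both contribute in 2-u steps):
  M: 0.2950×0.06270016 = 0.018497
  M+2: 0.2950×0.37539968 + 0.7050×0.06270016 = 0.154947
  M+4: 0.2950×0.56190016 + 0.7050×0.37539968 = 0.430417
  M+6: 0.7050×0.56190016 = 0.396140
Scale to base peak (0.430417) = 100: 4.3 : 36.0 : 100.0 : 92.0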